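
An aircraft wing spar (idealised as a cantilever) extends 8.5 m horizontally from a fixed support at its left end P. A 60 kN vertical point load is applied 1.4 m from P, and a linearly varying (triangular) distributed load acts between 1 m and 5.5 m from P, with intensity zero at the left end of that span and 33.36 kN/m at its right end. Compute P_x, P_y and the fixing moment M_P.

P_x = 0, P_y = 135.1 kN, M_P = 384.2 kN·m

Resultant of the triangular load: ½ × 33.36 × 4.5 = 75.06 kN, acting at 4 m from P (one-third of the span from the peak).
ΣF_x = 0: P_x = 0.
ΣF_y = 0: P_y − 60 − ½·33.36·4.5 = 0 → P_y = 135.1 kN.
ΣM about P: M_P − 60·1.4 − (½·33.36·4.5)·4 = 0 → M_P = 384.2 kN·m.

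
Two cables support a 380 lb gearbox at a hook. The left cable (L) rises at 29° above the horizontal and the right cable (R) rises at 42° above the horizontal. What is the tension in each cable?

ΣF_x = 0: −T_L·cos29° + T_R·cos42° = 0 → T_R = 1.17692·T_L.
ΣF_y = 0: T_L·sin29° + T_R·sin42° = 380.
Substitute: T_L·(0.48481 + 1.17692·0.669131) = 380 → T_L = 298.666 ≈ 298.7 lb.
Then T_R = 1.17692 × 298.666 = 351.5 lb.

T_L = 298.7 lb, T_R = 351.5 lb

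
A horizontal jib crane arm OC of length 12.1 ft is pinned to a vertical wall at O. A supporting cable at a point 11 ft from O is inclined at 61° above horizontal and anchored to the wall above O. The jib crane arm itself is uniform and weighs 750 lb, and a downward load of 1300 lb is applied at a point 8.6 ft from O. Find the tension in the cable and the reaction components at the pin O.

T = 1634 lb, O_x = 792.0 lb, O_y = 621.1 lb

ΣM about O: T·sin61°·11 − 750·6.05 − 1300·8.6 = 0 → T = 15717.5/(11·0.87462) = 1633.7 ≈ 1634 lb.
ΣF_x = 0: O_x − T·cos61° = 0 → O_x = 1633.7 × 0.48481 = 792.0 lb.
ΣF_y = 0: O_y + T·sin61° − 750 − 1300 = 0 → O_y = 2050 − 1633.7 × 0.87462 = 621.1 lb.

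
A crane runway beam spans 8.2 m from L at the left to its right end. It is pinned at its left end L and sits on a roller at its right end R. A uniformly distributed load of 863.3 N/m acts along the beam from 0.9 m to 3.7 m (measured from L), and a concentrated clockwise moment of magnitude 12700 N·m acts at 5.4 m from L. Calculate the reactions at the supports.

L_x = 0, L_y = 190.5 N, R_y = 2227 N

Resultant of the distributed load: 863.3 × 2.8 = 2417.24 N at 2.3 m from L.
Moments about L: R_y·8.2 − (863.3·2.8)·2.3 − 12700 = 0 → R_y = 18259.652/8.2 = 2226.79 ≈ 2227 N.
ΣF_y = 0: L_y + 2226.79 − 863.3·2.8 = 0 → L_y = 190.5 N.
ΣF_x = 0: no horizontal applied forces, so L_x = 0.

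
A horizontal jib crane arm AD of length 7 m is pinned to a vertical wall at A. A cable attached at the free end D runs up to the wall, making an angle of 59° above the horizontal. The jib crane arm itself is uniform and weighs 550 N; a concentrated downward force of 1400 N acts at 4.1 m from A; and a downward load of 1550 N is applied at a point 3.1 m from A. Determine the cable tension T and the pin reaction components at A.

T = 2078 N, A_x = 1070 N, A_y = 1719 N

ΣM about A: T·sin59°·7 − 550·3.5 − 1400·4.1 − 1550·3.1 = 0 → T = 12470/(7·0.857167) = 2078.27 ≈ 2078 N.
ΣF_x = 0: A_x − T·cos59° = 0 → A_x = 2078.27 × 0.515038 = 1070 N.
ΣF_y = 0: A_y + T·sin59° − 550 − 1400 − 1550 = 0 → A_y = 3500 − 2078.27 × 0.857167 = 1719 N.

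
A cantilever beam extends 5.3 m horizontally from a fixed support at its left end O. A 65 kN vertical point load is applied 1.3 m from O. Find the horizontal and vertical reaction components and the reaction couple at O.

ΣF_x = 0: O_x = 0.
ΣF_y = 0: O_y − 65 = 0 → O_y = 65.00 kN.
ΣM about O: M_O − 65·1.3 = 0 → M_O = 84.50 kN·m.

O_x = 0, O_y = 65.00 kN, M_O = 84.50 kN·m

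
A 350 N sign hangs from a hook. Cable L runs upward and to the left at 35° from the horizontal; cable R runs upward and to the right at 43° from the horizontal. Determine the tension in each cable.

T_L = 261.7 N, T_R = 293.1 N

ΣF_x = 0: −T_L·cos35° + T_R·cos43° = 0 → T_R = 1.12005·T_L.
ΣF_y = 0: T_L·sin35° + T_R·sin43° = 350.
Substitute: T_L·(0.573576 + 1.12005·0.681998) = 350 → T_L = 261.692 ≈ 261.7 N.
Then T_R = 1.12005 × 261.692 = 293.1 N.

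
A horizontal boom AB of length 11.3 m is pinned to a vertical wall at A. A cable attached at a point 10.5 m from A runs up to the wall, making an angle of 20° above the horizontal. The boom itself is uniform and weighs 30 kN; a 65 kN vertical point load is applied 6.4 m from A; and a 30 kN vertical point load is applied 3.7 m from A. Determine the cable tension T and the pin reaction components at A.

ΣM about A: T·sin20°·10.5 − 30·5.65 − 65·6.4 − 30·3.7 = 0 → T = 696.5/(10.5·0.34202) = 193.946 ≈ 193.9 kN.
ΣF_x = 0: A_x − T·cos20° = 0 → A_x = 193.946 × 0.939693 = 182.2 kN.
ΣF_y = 0: A_y + T·sin20° − 30 − 65 − 30 = 0 → A_y = 125 − 193.946 × 0.34202 = 58.67 kN.

T = 193.9 kN, A_x = 182.2 kN, A_y = 58.67 kN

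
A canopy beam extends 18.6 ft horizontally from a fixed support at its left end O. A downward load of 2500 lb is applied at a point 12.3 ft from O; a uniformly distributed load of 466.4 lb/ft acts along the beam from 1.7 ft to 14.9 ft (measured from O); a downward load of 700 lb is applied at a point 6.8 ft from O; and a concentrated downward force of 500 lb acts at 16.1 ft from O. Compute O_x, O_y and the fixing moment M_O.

O_x = 0, O_y = 9856 lb, M_O = 94660 lb·ft

Resultant of the distributed load: 466.4 × 13.2 = 6156.48 lb at 8.3 ft from O.
ΣF_x = 0: O_x = 0.
ΣF_y = 0: O_y − 2500 − 466.4·13.2 − 700 − 500 = 0 → O_y = 9856 lb.
ΣM about O: M_O − 2500·12.3 − (466.4·13.2)·8.3 − 700·6.8 − 500·16.1 = 0 → M_O = 94660 lb·ft.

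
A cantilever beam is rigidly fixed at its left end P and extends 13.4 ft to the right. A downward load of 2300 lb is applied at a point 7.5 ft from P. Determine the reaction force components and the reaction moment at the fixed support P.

ΣF_x = 0: P_x = 0.
ΣF_y = 0: P_y − 2300 = 0 → P_y = 2300 lb.
ΣM about P: M_P − 2300·7.5 = 0 → M_P = 17250 lb·ft.

P_x = 0, P_y = 2300 lb, M_P = 17250 lb·ft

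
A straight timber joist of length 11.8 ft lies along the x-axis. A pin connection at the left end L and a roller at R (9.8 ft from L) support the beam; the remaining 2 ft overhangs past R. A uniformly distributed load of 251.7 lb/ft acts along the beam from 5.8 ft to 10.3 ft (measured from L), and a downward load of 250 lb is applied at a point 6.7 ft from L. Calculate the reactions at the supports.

Resultant of the distributed load: 251.7 × 4.5 = 1132.65 lb at 8.05 ft from L.
Taking moments about L: R_y·9.8 − (251.7·4.5)·8.05 − 250·6.7 = 0 → R_y = 10792.8325/9.8 = 1101.31 ≈ 1101 lb.
ΣF_y = 0: L_y + 1101.31 − 251.7·4.5 − 250 = 0 → L_y = 281.3 lb.
ΣF_x = 0: no horizontal applied forces, so L_x = 0.

L_x = 0, L_y = 281.3 lb, R_y = 1101 lb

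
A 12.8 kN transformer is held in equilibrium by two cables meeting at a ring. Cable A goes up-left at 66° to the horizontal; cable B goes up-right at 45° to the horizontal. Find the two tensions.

T_A = 9.695 kN, T_B = 5.577 kN

ΣF_x = 0: −T_A·cos66° + T_B·cos45° = 0 → T_B = 0.575212·T_A.
ΣF_y = 0: T_A·sin66° + T_B·sin45° = 12.8.
Substitute: T_A·(0.913545 + 0.575212·0.707107) = 12.8 → T_A = 9.6949 ≈ 9.695 kN.
Then T_B = 0.575212 × 9.6949 = 5.577 kN.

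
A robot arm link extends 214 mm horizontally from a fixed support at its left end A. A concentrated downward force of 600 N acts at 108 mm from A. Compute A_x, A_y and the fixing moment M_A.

ΣF_x = 0: A_x = 0.
ΣF_y = 0: A_y − 600 = 0 → A_y = 600.0 N.
ΣM about A: M_A − 600·108 = 0 → M_A = 64800 N·mm.

A_x = 0, A_y = 600.0 N, M_A = 64800 N·mm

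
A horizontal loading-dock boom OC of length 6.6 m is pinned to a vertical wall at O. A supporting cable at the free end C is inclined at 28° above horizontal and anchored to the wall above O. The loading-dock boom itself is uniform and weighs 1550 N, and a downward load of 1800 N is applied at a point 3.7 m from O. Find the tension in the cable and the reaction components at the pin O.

T = 3800 N, O_x = 3355 N, O_y = 1566 N

ΣM about O: T·sin28°·6.6 − 1550·3.3 − 1800·3.7 = 0 → T = 11775/(6.6·0.469472) = 3800.21 ≈ 3800 N.
ΣF_x = 0: O_x − T·cos28° = 0 → O_x = 3800.21 × 0.882948 = 3355 N.
ΣF_y = 0: O_y + T·sin28° − 1550 − 1800 = 0 → O_y = 3350 − 3800.21 × 0.469472 = 1566 N.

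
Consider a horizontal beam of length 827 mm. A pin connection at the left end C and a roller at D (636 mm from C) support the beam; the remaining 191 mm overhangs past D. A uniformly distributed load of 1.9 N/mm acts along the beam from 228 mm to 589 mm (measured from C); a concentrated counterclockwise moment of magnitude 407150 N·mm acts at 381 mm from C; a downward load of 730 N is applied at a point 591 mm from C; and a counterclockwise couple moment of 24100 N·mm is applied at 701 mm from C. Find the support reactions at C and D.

C_x = 0, C_y = 975.1 N, D_y = 440.8 N

Resultant of the distributed load: 1.9 × 361 = 685.9 N at 408.5 mm from C.
Moments about C: D_y·636 − (1.9·361)·408.5 + 407150 − 730·591 + 24100 = 0 → D_y = 280370.15/636 = 440.834 ≈ 440.8 N.
ΣF_y = 0: C_y + 440.834 − 1.9·361 − 730 = 0 → C_y = 975.1 N.
ΣF_x = 0: no horizontal applied forces, so C_x = 0.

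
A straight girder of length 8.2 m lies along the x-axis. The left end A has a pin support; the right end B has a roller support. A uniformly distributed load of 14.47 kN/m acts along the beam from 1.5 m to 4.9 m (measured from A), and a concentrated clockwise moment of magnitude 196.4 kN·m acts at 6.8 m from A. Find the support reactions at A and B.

A_x = 0, A_y = 6.048 kN, B_y = 43.15 kN

Resultant of the distributed load: 14.47 × 3.4 = 49.198 kN at 3.2 m from A.
Moments about A: B_y·8.2 − (14.47·3.4)·3.2 − 196.4 = 0 → B_y = 353.8336/8.2 = 43.1504 ≈ 43.15 kN.
ΣF_y = 0: A_y + 43.1504 − 14.47·3.4 = 0 → A_y = 6.048 kN.
ΣF_x = 0: no horizontal applied forces, so A_x = 0.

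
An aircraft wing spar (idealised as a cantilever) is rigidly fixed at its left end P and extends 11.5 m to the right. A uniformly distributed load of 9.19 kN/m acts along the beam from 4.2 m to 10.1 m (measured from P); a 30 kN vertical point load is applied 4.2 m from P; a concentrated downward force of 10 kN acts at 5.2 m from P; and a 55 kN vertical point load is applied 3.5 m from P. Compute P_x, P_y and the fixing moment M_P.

P_x = 0, P_y = 149.2 kN, M_P = 758.2 kN·m

Resultant of the distributed load: 9.19 × 5.9 = 54.221 kN at 7.15 m from P.
ΣF_x = 0: P_x = 0.
ΣF_y = 0: P_y − 9.19·5.9 − 30 − 10 − 55 = 0 → P_y = 149.2 kN.
ΣM about P: M_P − (9.19·5.9)·7.15 − 30·4.2 − 10·5.2 − 55·3.5 = 0 → M_P = 758.2 kN·m.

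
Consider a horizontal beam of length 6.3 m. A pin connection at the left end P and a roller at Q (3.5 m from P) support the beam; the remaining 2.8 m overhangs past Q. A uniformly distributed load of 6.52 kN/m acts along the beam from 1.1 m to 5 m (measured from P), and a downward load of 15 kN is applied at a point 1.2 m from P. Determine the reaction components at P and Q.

P_x = 0, P_y = 13.13 kN, Q_y = 27.30 kN

Resultant of the distributed load: 6.52 × 3.9 = 25.428 kN at 3.05 m from P.
Moments about P: Q_y·3.5 − (6.52·3.9)·3.05 − 15·1.2 = 0 → Q_y = 95.5554/3.5 = 27.3015 ≈ 27.30 kN.
ΣF_y = 0: P_y + 27.3015 − 6.52·3.9 − 15 = 0 → P_y = 13.13 kN.
ΣF_x = 0: no horizontal applied forces, so P_x = 0.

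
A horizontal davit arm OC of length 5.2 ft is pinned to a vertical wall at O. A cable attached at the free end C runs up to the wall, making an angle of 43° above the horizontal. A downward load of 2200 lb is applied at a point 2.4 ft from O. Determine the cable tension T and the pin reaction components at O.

ΣM about O: T·sin43°·5.2 − 2200·2.4 = 0 → T = 5280/(5.2·0.681998) = 1488.84 ≈ 1489 lb.
ΣF_x = 0: O_x − T·cos43° = 0 → O_x = 1488.84 × 0.731354 = 1089 lb.
ΣF_y = 0: O_y + T·sin43° − 2200 = 0 → O_y = 2200 − 1488.84 × 0.681998 = 1185 lb.

T = 1489 lb, O_x = 1089 lb, O_y = 1185 lb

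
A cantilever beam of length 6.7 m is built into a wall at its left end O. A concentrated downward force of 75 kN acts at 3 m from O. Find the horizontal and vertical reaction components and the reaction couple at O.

O_x = 0, O_y = 75.00 kN, M_O = 225.0 kN·m

ΣF_x = 0: O_x = 0.
ΣF_y = 0: O_y − 75 = 0 → O_y = 75.00 kN.
ΣM about O: M_O − 75·3 = 0 → M_O = 225.0 kN·m.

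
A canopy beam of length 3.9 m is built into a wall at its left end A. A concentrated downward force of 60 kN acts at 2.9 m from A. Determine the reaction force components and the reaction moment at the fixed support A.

ΣF_x = 0: A_x = 0.
ΣF_y = 0: A_y − 60 = 0 → A_y = 60.00 kN.
ΣM about A: M_A − 60·2.9 = 0 → M_A = 174.0 kN·m.

A_x = 0, A_y = 60.00 kN, M_A = 174.0 kN·m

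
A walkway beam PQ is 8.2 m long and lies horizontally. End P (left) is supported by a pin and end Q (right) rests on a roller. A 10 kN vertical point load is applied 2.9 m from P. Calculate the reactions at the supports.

P_x = 0, P_y = 6.463 kN, Q_y = 3.537 kN

Taking moments about P: Q_y·8.2 − 10·2.9 = 0 → Q_y = 29/8.2 = 3.53659 ≈ 3.537 kN.
ΣF_y = 0: P_y + 3.53659 − 10 = 0 → P_y = 6.463 kN.
ΣF_x = 0: no horizontal applied forces, so P_x = 0.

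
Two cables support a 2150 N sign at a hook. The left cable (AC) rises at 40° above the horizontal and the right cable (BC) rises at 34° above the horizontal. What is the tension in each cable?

ΣF_x = 0: −T_AC·cos40° + T_BC·cos34° = 0 → T_BC = 0.924017·T_AC.
ΣF_y = 0: T_AC·sin40° + T_BC·sin34° = 2150.
Substitute: T_AC·(0.642788 + 0.924017·0.559193) = 2150 → T_AC = 1854.26 ≈ 1854 N.
Then T_BC = 0.924017 × 1854.26 = 1713 N.

T_AC = 1854 N, T_BC = 1713 N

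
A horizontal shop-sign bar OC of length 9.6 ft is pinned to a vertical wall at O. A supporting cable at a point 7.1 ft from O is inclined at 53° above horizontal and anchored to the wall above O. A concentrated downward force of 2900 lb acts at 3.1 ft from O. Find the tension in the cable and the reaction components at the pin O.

T = 1585 lb, O_x = 954.1 lb, O_y = 1634 lb

ΣM about O: T·sin53°·7.1 − 2900·3.1 = 0 → T = 8990/(7.1·0.798636) = 1585.45 ≈ 1585 lb.
ΣF_x = 0: O_x − T·cos53° = 0 → O_x = 1585.45 × 0.601815 = 954.1 lb.
ΣF_y = 0: O_y + T·sin53° − 2900 = 0 → O_y = 2900 − 1585.45 × 0.798636 = 1634 lb.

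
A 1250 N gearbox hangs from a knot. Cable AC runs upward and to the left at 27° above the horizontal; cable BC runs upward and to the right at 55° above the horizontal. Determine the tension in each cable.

T_AC = 724.0 N, T_BC = 1125 N

ΣF_x = 0: −T_AC·cos27° + T_BC·cos55° = 0 → T_BC = 1.55342·T_AC.
ΣF_y = 0: T_AC·sin27° + T_BC·sin55° = 1250.
Substitute: T_AC·(0.45399 + 1.55342·0.819152) = 1250 → T_AC = 724.018 ≈ 724.0 N.
Then T_BC = 1.55342 × 724.018 = 1125 N.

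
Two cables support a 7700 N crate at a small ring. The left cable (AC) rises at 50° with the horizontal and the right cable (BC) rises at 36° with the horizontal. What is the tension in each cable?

T_AC = 6245 N, T_BC = 4962 N

ΣF_x = 0: −T_AC·cos50° + T_BC·cos36° = 0 → T_BC = 0.794529·T_AC.
ΣF_y = 0: T_AC·sin50° + T_BC·sin36° = 7700.
Substitute: T_AC·(0.766044 + 0.794529·0.587785) = 7700 → T_AC = 6244.65 ≈ 6245 N.
Then T_BC = 0.794529 × 6244.65 = 4962 N.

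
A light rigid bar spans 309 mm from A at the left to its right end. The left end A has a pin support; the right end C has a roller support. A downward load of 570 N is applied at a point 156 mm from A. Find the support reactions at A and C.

A_x = 0, A_y = 282.2 N, C_y = 287.8 N

Moments about A: C_y·309 − 570·156 = 0 → C_y = 88920/309 = 287.767 ≈ 287.8 N.
ΣF_y = 0: A_y + 287.767 − 570 = 0 → A_y = 282.2 N.
ΣF_x = 0: no horizontal applied forces, so A_x = 0.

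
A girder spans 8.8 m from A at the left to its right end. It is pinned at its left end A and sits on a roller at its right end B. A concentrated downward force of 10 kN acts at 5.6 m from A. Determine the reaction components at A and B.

A_x = 0, A_y = 3.636 kN, B_y = 6.364 kN

ΣM about A: B_y·8.8 − 10·5.6 = 0 → B_y = 56/8.8 = 6.36364 ≈ 6.364 kN.
ΣF_y = 0: A_y + 6.36364 − 10 = 0 → A_y = 3.636 kN.
ΣF_x = 0: no horizontal applied forces, so A_x = 0.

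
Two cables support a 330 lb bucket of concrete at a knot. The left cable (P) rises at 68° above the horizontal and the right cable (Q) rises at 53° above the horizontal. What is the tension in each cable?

ΣF_x = 0: −T_P·cos68° + T_Q·cos53° = 0 → T_Q = 0.622461·T_P.
ΣF_y = 0: T_P·sin68° + T_Q·sin53° = 330.
Substitute: T_P·(0.927184 + 0.622461·0.798636) = 330 → T_P = 231.692 ≈ 231.7 lb.
Then T_Q = 0.622461 × 231.692 = 144.2 lb.

T_P = 231.7 lb, T_Q = 144.2 lb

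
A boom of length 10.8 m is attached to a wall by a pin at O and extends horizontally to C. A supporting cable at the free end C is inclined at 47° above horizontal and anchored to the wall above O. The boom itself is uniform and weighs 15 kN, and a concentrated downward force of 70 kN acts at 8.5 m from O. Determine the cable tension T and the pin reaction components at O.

T = 85.58 kN, O_x = 58.37 kN, O_y = 22.41 kN

ΣM about O: T·sin47°·10.8 − 15·5.4 − 70·8.5 = 0 → T = 676/(10.8·0.731354) = 85.5845 ≈ 85.58 kN.
ΣF_x = 0: O_x − T·cos47° = 0 → O_x = 85.5845 × 0.681998 = 58.37 kN.
ΣF_y = 0: O_y + T·sin47° − 15 − 70 = 0 → O_y = 85 − 85.5845 × 0.731354 = 22.41 kN.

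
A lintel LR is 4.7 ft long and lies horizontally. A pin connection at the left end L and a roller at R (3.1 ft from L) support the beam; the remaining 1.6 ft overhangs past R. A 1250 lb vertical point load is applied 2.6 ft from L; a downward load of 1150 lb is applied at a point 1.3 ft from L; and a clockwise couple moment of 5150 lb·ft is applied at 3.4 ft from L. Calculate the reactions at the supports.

Taking moments about L: R_y·3.1 − 1250·2.6 − 1150·1.3 − 5150 = 0 → R_y = 9895/3.1 = 3191.94 ≈ 3192 lb.
ΣF_y = 0: L_y + 3191.94 − 1250 − 1150 = 0 → L_y = -791.9 lb.
ΣF_x = 0: no horizontal applied forces, so L_x = 0.

L_x = 0, L_y = -791.9 lb, R_y = 3192 lb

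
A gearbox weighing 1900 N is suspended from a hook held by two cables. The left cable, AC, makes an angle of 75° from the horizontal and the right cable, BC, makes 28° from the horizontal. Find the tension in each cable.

T_AC = 1722 N, T_BC = 504.7 N

ΣF_x = 0: −T_AC·cos75° + T_BC·cos28° = 0 → T_BC = 0.293131·T_AC.
ΣF_y = 0: T_AC·sin75° + T_BC·sin28° = 1900.
Substitute: T_AC·(0.965926 + 0.293131·0.469472) = 1900 → T_AC = 1721.73 ≈ 1722 N.
Then T_BC = 0.293131 × 1721.73 = 504.7 N.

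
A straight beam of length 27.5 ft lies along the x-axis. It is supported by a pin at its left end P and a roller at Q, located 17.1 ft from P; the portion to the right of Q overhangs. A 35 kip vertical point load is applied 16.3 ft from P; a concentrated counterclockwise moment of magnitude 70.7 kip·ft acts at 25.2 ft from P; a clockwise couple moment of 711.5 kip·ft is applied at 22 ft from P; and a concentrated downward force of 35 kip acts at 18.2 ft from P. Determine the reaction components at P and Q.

P_x = 0, P_y = -38.09 kip, Q_y = 108.1 kip

ΣM about P: Q_y·17.1 − 35·16.3 + 70.7 − 711.5 − 35·18.2 = 0 → Q_y = 1848.3/17.1 = 108.088 ≈ 108.1 kip.
ΣF_y = 0: P_y + 108.088 − 35 − 35 = 0 → P_y = -38.09 kip.
ΣF_x = 0: no horizontal applied forces, so P_x = 0.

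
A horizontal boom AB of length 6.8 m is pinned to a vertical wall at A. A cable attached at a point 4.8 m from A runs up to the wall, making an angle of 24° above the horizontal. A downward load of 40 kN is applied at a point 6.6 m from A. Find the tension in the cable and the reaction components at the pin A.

ΣM about A: T·sin24°·4.8 − 40·6.6 = 0 → T = 264/(4.8·0.406737) = 135.223 ≈ 135.2 kN.
ΣF_x = 0: A_x − T·cos24° = 0 → A_x = 135.223 × 0.913545 = 123.5 kN.
ΣF_y = 0: A_y + T·sin24° − 40 = 0 → A_y = 40 − 135.223 × 0.406737 = -15.00 kN.

T = 135.2 kN, A_x = 123.5 kN, A_y = -15.00 kN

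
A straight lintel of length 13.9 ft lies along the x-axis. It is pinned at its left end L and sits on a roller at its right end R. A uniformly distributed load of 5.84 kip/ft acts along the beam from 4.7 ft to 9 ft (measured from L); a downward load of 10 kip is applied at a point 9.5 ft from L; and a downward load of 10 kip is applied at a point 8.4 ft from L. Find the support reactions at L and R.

Resultant of the distributed load: 5.84 × 4.3 = 25.112 kip at 6.85 ft from L.
ΣM about L: R_y·13.9 − (5.84·4.3)·6.85 − 10·9.5 − 10·8.4 = 0 → R_y = 351.0172/13.9 = 25.253 ≈ 25.25 kip.
ΣF_y = 0: L_y + 25.253 − 5.84·4.3 − 10 − 10 = 0 → L_y = 19.86 kip.
ΣF_x = 0: no horizontal applied forces, so L_x = 0.

L_x = 0, L_y = 19.86 kip, R_y = 25.25 kip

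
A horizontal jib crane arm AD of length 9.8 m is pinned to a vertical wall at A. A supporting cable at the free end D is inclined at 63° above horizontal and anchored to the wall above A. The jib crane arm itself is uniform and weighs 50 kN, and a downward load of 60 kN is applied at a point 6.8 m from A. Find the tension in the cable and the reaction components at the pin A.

ΣM about A: T·sin63°·9.8 − 50·4.9 − 60·6.8 = 0 → T = 653/(9.8·0.891007) = 74.7835 ≈ 74.78 kN.
ΣF_x = 0: A_x − T·cos63° = 0 → A_x = 74.7835 × 0.45399 = 33.95 kN.
ΣF_y = 0: A_y + T·sin63° − 50 − 60 = 0 → A_y = 110 − 74.7835 × 0.891007 = 43.37 kN.

T = 74.78 kN, A_x = 33.95 kN, A_y = 43.37 kN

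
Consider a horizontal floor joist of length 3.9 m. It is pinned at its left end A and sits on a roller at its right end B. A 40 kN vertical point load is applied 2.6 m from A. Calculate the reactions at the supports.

Moments about A: B_y·3.9 − 40·2.6 = 0 → B_y = 104/3.9 = 26.6667 ≈ 26.67 kN.
ΣF_y = 0: A_y + 26.6667 − 40 = 0 → A_y = 13.33 kN.
ΣF_x = 0: no horizontal applied forces, so A_x = 0.

A_x = 0, A_y = 13.33 kN, B_y = 26.67 kN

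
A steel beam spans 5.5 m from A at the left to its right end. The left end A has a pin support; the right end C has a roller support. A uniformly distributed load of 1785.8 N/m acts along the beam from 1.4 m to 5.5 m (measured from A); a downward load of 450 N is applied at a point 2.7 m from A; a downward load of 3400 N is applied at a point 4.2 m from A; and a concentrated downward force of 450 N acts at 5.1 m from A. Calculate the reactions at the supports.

A_x = 0, A_y = 3794 N, C_y = 7827 N

Resultant of the distributed load: 1785.8 × 4.1 = 7321.78 N at 3.45 m from A.
Moments about A: C_y·5.5 − (1785.8·4.1)·3.45 − 450·2.7 − 3400·4.2 − 450·5.1 = 0 → C_y = 43050.141/5.5 = 7827.3 ≈ 7827 N.
ΣF_y = 0: A_y + 7827.3 − 1785.8·4.1 − 450 − 3400 − 450 = 0 → A_y = 3794 N.
ΣF_x = 0: no horizontal applied forces, so A_x = 0.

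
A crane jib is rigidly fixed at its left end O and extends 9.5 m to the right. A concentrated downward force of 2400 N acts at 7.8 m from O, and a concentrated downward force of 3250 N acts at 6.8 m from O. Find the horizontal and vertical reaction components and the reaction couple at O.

ΣF_x = 0: O_x = 0.
ΣF_y = 0: O_y − 2400 − 3250 = 0 → O_y = 5650 N.
ΣM about O: M_O − 2400·7.8 − 3250·6.8 = 0 → M_O = 40820 N·m.

O_x = 0, O_y = 5650 N, M_O = 40820 N·m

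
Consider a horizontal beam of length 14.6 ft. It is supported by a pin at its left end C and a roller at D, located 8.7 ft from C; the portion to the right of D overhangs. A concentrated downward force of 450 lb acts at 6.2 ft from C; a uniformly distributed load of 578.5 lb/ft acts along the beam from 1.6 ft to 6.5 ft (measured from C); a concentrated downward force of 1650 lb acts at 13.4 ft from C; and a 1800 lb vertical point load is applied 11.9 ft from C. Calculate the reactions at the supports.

Resultant of the distributed load: 578.5 × 4.9 = 2834.65 lb at 4.05 ft from C.
Moments about C: D_y·8.7 − 450·6.2 − (578.5·4.9)·4.05 − 1650·13.4 − 1800·11.9 = 0 → D_y = 57800.3325/8.7 = 6643.72 ≈ 6644 lb.
ΣF_y = 0: C_y + 6643.72 − 450 − 578.5·4.9 − 1650 − 1800 = 0 → C_y = 90.93 lb.
ΣF_x = 0: no horizontal applied forces, so C_x = 0.

C_x = 0, C_y = 90.93 lb, D_y = 6644 lb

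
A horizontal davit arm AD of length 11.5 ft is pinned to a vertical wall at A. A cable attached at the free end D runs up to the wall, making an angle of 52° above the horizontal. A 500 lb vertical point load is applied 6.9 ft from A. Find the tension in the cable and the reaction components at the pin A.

T = 380.7 lb, A_x = 234.4 lb, A_y = 200.0 lb

ΣM about A: T·sin52°·11.5 − 500·6.9 = 0 → T = 3450/(11.5·0.788011) = 380.705 ≈ 380.7 lb.
ΣF_x = 0: A_x − T·cos52° = 0 → A_x = 380.705 × 0.615661 = 234.4 lb.
ΣF_y = 0: A_y + T·sin52° − 500 = 0 → A_y = 500 − 380.705 × 0.788011 = 200.0 lb.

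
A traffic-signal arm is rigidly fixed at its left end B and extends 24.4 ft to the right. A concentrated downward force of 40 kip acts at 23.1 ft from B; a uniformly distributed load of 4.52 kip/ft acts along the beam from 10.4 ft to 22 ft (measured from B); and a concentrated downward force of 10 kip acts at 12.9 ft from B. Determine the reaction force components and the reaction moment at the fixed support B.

Resultant of the distributed load: 4.52 × 11.6 = 52.432 kip at 16.2 ft from B.
ΣF_x = 0: B_x = 0.
ΣF_y = 0: B_y − 40 − 4.52·11.6 − 10 = 0 → B_y = 102.4 kip.
ΣM about B: M_B − 40·23.1 − (4.52·11.6)·16.2 − 10·12.9 = 0 → M_B = 1902 kip·ft.

B_x = 0, B_y = 102.4 kip, M_B = 1902 kip·ft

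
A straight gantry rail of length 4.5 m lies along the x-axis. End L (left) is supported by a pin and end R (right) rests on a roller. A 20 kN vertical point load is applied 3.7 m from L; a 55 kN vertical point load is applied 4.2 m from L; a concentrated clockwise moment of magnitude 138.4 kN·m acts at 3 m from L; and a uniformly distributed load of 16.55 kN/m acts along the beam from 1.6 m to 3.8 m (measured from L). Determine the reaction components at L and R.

L_x = 0, L_y = -8.969 kN, R_y = 120.4 kN

Resultant of the distributed load: 16.55 × 2.2 = 36.41 kN at 2.7 m from L.
ΣM about L: R_y·4.5 − 20·3.7 − 55·4.2 − 138.4 − (16.55·2.2)·2.7 = 0 → R_y = 541.707/4.5 = 120.379 ≈ 120.4 kN.
ΣF_y = 0: L_y + 120.379 − 20 − 55 − 16.55·2.2 = 0 → L_y = -8.969 kN.
ΣF_x = 0: no horizontal applied forces, so L_x = 0.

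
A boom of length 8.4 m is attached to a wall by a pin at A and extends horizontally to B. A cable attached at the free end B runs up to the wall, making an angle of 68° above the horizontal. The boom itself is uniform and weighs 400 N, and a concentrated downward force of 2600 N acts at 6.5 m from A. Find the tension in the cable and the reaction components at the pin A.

T = 2386 N, A_x = 893.7 N, A_y = 788.1 N

ΣM about A: T·sin68°·8.4 − 400·4.2 − 2600·6.5 = 0 → T = 18580/(8.4·0.927184) = 2385.62 ≈ 2386 N.
ΣF_x = 0: A_x − T·cos68° = 0 → A_x = 2385.62 × 0.374607 = 893.7 N.
ΣF_y = 0: A_y + T·sin68° − 400 − 2600 = 0 → A_y = 3000 − 2385.62 × 0.927184 = 788.1 N.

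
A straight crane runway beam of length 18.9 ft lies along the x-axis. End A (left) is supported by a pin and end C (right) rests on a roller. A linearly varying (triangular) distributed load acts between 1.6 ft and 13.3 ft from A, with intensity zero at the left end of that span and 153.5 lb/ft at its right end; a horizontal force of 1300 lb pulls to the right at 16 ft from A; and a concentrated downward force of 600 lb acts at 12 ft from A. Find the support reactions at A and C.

A_x = -1300 lb, A_y = 670.4 lb, C_y = 827.6 lb

Resultant of the triangular load: ½ × 153.5 × 11.7 = 897.975 lb, acting at 9.4 ft from A (one-third of the span from the peak).
Moments about A: C_y·18.9 − (½·153.5·11.7)·9.4 − 600·12 = 0 → C_y = 15640.965/18.9 = 827.564 ≈ 827.6 lb.
ΣF_y = 0: A_y + 827.564 − ½·153.5·11.7 − 600 = 0 → A_y = 670.4 lb.
ΣF_x = 0: A_x + 1300 = 0 → A_x = -1300 lb.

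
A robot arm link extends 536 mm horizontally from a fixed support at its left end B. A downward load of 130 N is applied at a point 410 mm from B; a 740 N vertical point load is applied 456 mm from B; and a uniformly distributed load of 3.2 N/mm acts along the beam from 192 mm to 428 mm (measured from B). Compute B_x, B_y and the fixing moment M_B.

Resultant of the distributed load: 3.2 × 236 = 755.2 N at 310 mm from B.
ΣF_x = 0: B_x = 0.
ΣF_y = 0: B_y − 130 − 740 − 3.2·236 = 0 → B_y = 1625 N.
ΣM about B: M_B − 130·410 − 740·456 − (3.2·236)·310 = 0 → M_B = 624900 N·mm.

B_x = 0, B_y = 1625 N, M_B = 624900 N·mm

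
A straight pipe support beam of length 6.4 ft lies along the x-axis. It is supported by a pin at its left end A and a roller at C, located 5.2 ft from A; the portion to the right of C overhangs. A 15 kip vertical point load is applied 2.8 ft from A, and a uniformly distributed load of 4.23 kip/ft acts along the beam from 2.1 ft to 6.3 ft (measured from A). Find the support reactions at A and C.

Resultant of the distributed load: 4.23 × 4.2 = 17.766 kip at 4.2 ft from A.
Moments about A: C_y·5.2 − 15·2.8 − (4.23·4.2)·4.2 = 0 → C_y = 116.6172/5.2 = 22.4264 ≈ 22.43 kip.
ΣF_y = 0: A_y + 22.4264 − 15 − 4.23·4.2 = 0 → A_y = 10.34 kip.
ΣF_x = 0: no horizontal applied forces, so A_x = 0.

A_x = 0, A_y = 10.34 kip, C_y = 22.43 kip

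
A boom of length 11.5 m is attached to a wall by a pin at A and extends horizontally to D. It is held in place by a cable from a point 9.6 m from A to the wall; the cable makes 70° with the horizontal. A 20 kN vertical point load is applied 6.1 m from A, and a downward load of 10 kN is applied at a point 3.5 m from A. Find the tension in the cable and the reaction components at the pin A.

T = 17.40 kN, A_x = 5.952 kN, A_y = 13.65 kN

ΣM about A: T·sin70°·9.6 − 20·6.1 − 10·3.5 = 0 → T = 157/(9.6·0.939693) = 17.4037 ≈ 17.40 kN.
ΣF_x = 0: A_x − T·cos70° = 0 → A_x = 17.4037 × 0.34202 = 5.952 kN.
ΣF_y = 0: A_y + T·sin70° − 20 − 10 = 0 → A_y = 30 − 17.4037 × 0.939693 = 13.65 kN.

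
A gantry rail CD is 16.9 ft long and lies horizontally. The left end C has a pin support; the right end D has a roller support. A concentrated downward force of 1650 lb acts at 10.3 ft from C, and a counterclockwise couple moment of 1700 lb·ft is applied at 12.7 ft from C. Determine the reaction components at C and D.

C_x = 0, C_y = 745.0 lb, D_y = 905.0 lb

Taking moments about C: D_y·16.9 − 1650·10.3 + 1700 = 0 → D_y = 15295/16.9 = 905.03 ≈ 905.0 lb.
ΣF_y = 0: C_y + 905.03 − 1650 = 0 → C_y = 745.0 lb.
ΣF_x = 0: no horizontal applied forces, so C_x = 0.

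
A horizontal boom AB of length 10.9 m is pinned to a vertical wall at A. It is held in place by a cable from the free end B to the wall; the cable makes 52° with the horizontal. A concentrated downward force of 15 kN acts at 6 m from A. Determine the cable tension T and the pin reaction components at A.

ΣM about A: T·sin52°·10.9 − 15·6 = 0 → T = 90/(10.9·0.788011) = 10.4781 ≈ 10.48 kN.
ΣF_x = 0: A_x − T·cos52° = 0 → A_x = 10.4781 × 0.615661 = 6.451 kN.
ΣF_y = 0: A_y + T·sin52° − 15 = 0 → A_y = 15 − 10.4781 × 0.788011 = 6.743 kN.

T = 10.48 kN, A_x = 6.451 kN, A_y = 6.743 kN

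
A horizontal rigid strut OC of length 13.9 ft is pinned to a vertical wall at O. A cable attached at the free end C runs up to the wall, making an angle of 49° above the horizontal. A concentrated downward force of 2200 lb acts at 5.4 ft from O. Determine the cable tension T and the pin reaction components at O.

T = 1132 lb, O_x = 743.0 lb, O_y = 1345 lb

ΣM about O: T·sin49°·13.9 − 2200·5.4 = 0 → T = 11880/(13.9·0.75471) = 1132.46 ≈ 1132 lb.
ΣF_x = 0: O_x − T·cos49° = 0 → O_x = 1132.46 × 0.656059 = 743.0 lb.
ΣF_y = 0: O_y + T·sin49° − 2200 = 0 → O_y = 2200 − 1132.46 × 0.75471 = 1345 lb.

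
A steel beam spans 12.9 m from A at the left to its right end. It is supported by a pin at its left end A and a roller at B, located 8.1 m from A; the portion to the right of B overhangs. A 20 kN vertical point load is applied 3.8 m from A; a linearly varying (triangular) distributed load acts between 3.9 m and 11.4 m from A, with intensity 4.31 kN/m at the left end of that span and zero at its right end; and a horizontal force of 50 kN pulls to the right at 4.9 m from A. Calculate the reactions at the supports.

A_x = -50.00 kN, A_y = 14.01 kN, B_y = 22.15 kN

Resultant of the triangular load: ½ × 4.31 × 7.5 = 16.1625 kN, acting at 6.4 m from A (one-third of the span from the peak).
Taking moments about A: B_y·8.1 − 20·3.8 − (½·4.31·7.5)·6.4 = 0 → B_y = 179.44/8.1 = 22.1531 ≈ 22.15 kN.
ΣF_y = 0: A_y + 22.1531 − 20 − ½·4.31·7.5 = 0 → A_y = 14.01 kN.
ΣF_x = 0: A_x + 50 = 0 → A_x = -50.00 kN.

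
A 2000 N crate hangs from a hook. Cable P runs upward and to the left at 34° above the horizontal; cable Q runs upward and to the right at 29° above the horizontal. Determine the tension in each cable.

ΣF_x = 0: −T_P·cos34° + T_Q·cos29° = 0 → T_Q = 0.947883·T_P.
ΣF_y = 0: T_P·sin34° + T_Q·sin29° = 2000.
Substitute: T_P·(0.559193 + 0.947883·0.48481) = 2000 → T_P = 1963.22 ≈ 1963 N.
Then T_Q = 0.947883 × 1963.22 = 1861 N.

T_P = 1963 N, T_Q = 1861 N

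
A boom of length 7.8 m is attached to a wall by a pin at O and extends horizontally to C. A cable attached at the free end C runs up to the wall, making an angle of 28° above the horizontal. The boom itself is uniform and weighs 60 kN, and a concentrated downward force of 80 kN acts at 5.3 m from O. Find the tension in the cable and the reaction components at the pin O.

T = 179.7 kN, O_x = 158.7 kN, O_y = 55.64 kN

ΣM about O: T·sin28°·7.8 − 60·3.9 − 80·5.3 = 0 → T = 658/(7.8·0.469472) = 179.689 ≈ 179.7 kN.
ΣF_x = 0: O_x − T·cos28° = 0 → O_x = 179.689 × 0.882948 = 158.7 kN.
ΣF_y = 0: O_y + T·sin28° − 60 − 80 = 0 → O_y = 140 − 179.689 × 0.469472 = 55.64 kN.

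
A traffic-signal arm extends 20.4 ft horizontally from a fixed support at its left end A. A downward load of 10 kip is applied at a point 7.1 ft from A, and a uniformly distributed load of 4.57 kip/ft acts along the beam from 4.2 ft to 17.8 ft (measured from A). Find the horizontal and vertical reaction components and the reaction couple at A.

Resultant of the distributed load: 4.57 × 13.6 = 62.152 kip at 11 ft from A.
ΣF_x = 0: A_x = 0.
ΣF_y = 0: A_y − 10 − 4.57·13.6 = 0 → A_y = 72.15 kip.
ΣM about A: M_A − 10·7.1 − (4.57·13.6)·11 = 0 → M_A = 754.7 kip·ft.

A_x = 0, A_y = 72.15 kip, M_A = 754.7 kip·ft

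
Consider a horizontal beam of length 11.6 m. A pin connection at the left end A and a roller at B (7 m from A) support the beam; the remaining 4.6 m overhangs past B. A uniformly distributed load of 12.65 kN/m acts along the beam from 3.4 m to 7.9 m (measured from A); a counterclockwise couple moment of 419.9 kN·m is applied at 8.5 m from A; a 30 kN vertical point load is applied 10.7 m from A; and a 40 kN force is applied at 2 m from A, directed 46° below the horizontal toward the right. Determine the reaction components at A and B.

A_x = -27.79 kN, A_y = 75.66 kN, B_y = 40.04 kN

Resultant of the distributed load: 12.65 × 4.5 = 56.925 kN at 5.65 m from A.
ΣM about A: B_y·7 − (12.65·4.5)·5.65 + 419.9 − 30·10.7 − 40·sin46°·2 = 0 → B_y = 280.273/7 = 40.039 ≈ 40.04 kN.
ΣF_y = 0: A_y + 40.039 − 12.65·4.5 − 30 − 40·sin46° = 0 → A_y = 75.66 kN.
ΣF_x = 0: A_x + 40·cos46° = 0 → A_x = -27.79 kN.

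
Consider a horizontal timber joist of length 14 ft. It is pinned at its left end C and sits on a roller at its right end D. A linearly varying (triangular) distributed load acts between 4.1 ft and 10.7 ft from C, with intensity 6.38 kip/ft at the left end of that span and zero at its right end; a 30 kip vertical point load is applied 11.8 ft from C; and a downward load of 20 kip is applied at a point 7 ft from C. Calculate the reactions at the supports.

Resultant of the triangular load: ½ × 6.38 × 6.6 = 21.054 kip, acting at 6.3 ft from C (one-third of the span from the peak).
Taking moments about C: D_y·14 − (½·6.38·6.6)·6.3 − 30·11.8 − 20·7 = 0 → D_y = 626.6402/14 = 44.76 kip.
ΣF_y = 0: C_y + 44.76 − ½·6.38·6.6 − 30 − 20 = 0 → C_y = 26.29 kip.
ΣF_x = 0: no horizontal applied forces, so C_x = 0.

C_x = 0, C_y = 26.29 kip, D_y = 44.76 kip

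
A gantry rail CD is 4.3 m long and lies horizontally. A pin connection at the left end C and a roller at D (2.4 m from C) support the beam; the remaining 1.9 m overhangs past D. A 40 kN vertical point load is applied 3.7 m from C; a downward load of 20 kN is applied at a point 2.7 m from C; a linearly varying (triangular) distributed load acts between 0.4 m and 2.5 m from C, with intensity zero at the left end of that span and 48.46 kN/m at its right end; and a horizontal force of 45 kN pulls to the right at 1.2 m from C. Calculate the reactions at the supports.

Resultant of the triangular load: ½ × 48.46 × 2.1 = 50.883 kN, acting at 1.8 m from C (one-third of the span from the peak).
ΣM about C: D_y·2.4 − 40·3.7 − 20·2.7 − (½·48.46·2.1)·1.8 = 0 → D_y = 293.5894/2.4 = 122.329 ≈ 122.3 kN.
ΣF_y = 0: C_y + 122.329 − 40 − 20 − ½·48.46·2.1 = 0 → C_y = -11.45 kN.
ΣF_x = 0: C_x + 45 = 0 → C_x = -45.00 kN.

C_x = -45.00 kN, C_y = -11.45 kN, D_y = 122.3 kN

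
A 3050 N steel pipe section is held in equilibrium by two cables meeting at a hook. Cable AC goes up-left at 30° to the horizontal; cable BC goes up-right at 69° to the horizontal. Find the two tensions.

T_AC = 1107 N, T_BC = 2674 N

ΣF_x = 0: −T_AC·cos30° + T_BC·cos69° = 0 → T_BC = 2.41658·T_AC.
ΣF_y = 0: T_AC·sin30° + T_BC·sin69° = 3050.
Substitute: T_AC·(0.5 + 2.41658·0.93358) = 3050 → T_AC = 1106.65 ≈ 1107 N.
Then T_BC = 2.41658 × 1106.65 = 2674 N.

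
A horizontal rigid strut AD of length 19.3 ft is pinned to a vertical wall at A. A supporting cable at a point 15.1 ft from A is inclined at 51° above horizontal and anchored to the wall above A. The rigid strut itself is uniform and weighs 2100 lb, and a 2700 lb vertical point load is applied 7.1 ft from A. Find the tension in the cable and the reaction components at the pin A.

ΣM about A: T·sin51°·15.1 − 2100·9.65 − 2700·7.1 = 0 → T = 39435/(15.1·0.777146) = 3360.49 ≈ 3360 lb.
ΣF_x = 0: A_x − T·cos51° = 0 → A_x = 3360.49 × 0.62932 = 2115 lb.
ΣF_y = 0: A_y + T·sin51° − 2100 − 2700 = 0 → A_y = 4800 − 3360.49 × 0.777146 = 2188 lb.

T = 3360 lb, A_x = 2115 lb, A_y = 2188 lb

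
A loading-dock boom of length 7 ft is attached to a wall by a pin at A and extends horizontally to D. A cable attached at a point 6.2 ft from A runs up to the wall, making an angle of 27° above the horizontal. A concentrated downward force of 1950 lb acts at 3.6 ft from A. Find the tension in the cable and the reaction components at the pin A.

ΣM about A: T·sin27°·6.2 − 1950·3.6 = 0 → T = 7020/(6.2·0.45399) = 2494.02 ≈ 2494 lb.
ΣF_x = 0: A_x − T·cos27° = 0 → A_x = 2494.02 × 0.891007 = 2222 lb.
ΣF_y = 0: A_y + T·sin27° − 1950 = 0 → A_y = 1950 − 2494.02 × 0.45399 = 817.7 lb.

T = 2494 lb, A_x = 2222 lb, A_y = 817.7 lb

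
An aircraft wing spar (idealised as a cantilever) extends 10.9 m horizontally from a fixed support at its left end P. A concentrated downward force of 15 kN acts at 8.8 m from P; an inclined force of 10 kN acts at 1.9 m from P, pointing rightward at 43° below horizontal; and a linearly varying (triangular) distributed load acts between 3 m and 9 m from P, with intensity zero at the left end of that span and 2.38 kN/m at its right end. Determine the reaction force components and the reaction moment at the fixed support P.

Resultant of the triangular load: ½ × 2.38 × 6 = 7.14 kN, acting at 7 m from P (one-third of the span from the peak).
ΣF_x = 0: P_x + 10·cos43° = 0 → P_x = -7.314 kN.
ΣF_y = 0: P_y − 15 − 10·sin43° − ½·2.38·6 = 0 → P_y = 28.96 kN.
ΣM about P: M_P − 15·8.8 − 10·sin43°·1.9 − (½·2.38·6)·7 = 0 → M_P = 194.9 kN·m.

P_x = -7.314 kN, P_y = 28.96 kN, M_P = 194.9 kN·m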